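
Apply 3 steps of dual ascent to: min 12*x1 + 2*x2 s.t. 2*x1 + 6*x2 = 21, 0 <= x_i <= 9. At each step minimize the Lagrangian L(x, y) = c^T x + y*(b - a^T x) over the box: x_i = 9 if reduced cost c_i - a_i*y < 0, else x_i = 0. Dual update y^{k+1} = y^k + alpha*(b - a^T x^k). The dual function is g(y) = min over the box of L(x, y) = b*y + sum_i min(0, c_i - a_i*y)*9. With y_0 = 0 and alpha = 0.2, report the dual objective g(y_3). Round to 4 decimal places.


Dual ascent for LP: min 12*x1 + 2*x2, 2*x1 + 6*x2 = 21, 0 <= x_i <= 9
Step 1: y^k = 0.0, reduced costs: (12.0, 2.0)
  x^k = (0.0, 0.0), subgradient = b - a^T x = 21.0
  y^{k+1} = 0.0 + 0.2*21.0 = 4.2
Step 2: y^k = 4.2, reduced costs: (3.6, -23.2)
  x^k = (0.0, 9.0), subgradient = b - a^T x = -33.0
  y^{k+1} = 4.2 + 0.2*-33.0 = -2.4
Step 3: y^k = -2.4, reduced costs: (16.8, 16.4)
  x^k = (0.0, 0.0), subgradient = b - a^T x = 21.0
  y^{k+1} = -2.4 + 0.2*21.0 = 1.8
Dual objective at y_3 = 1.8: reduced costs (8.4, -8.8), box minimizer x = (0.0, 9.0)
g(y_3) = b*y + (c1 - a1*y)*x1 + (c2 - a2*y)*x2 = 21*1.8 + 8.4*0.0 + (-8.8)*9.0 = 37.8 + 0.0 - 79.2 = -41.4


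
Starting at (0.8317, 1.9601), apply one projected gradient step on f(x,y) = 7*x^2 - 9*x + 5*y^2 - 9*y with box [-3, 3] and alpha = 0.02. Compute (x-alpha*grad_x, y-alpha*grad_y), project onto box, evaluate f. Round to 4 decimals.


Step 1: Compute gradient at (0.8317, 1.9601).
grad_x = 2*7*0.8317 - 9 = 2.6438
grad_y = 2*5*1.9601 - 9 = 10.601
Step 2: Gradient step.
x_raw = 0.8317 - 0.02*2.6438 = 0.7788
y_raw = 1.9601 - 0.02*10.601 = 1.7481
Step 3: Project onto [-3, 3].
x_proj = clip(0.7788) = 0.7788
y_proj = clip(1.7481) = 1.7481
Step 4: Evaluate f.
f(0.7788, 1.7481) = -3.2172


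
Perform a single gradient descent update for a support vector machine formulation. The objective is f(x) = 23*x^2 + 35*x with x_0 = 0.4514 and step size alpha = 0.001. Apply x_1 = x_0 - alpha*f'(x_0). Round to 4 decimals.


We compute the gradient at x_0 and apply the update.
f'(x) = 46*x + 35
f'(0.4514) = 46*0.4514 + 35 = 55.7644
x_1 = 0.4514 - 0.001*55.7644 = 0.3956


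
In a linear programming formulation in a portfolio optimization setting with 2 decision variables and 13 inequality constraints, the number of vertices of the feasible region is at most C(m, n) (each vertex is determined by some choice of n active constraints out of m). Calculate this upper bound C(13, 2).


Each vertex corresponds to some choice of n active constraints out of m, so the number of vertices is at most C(m, n) = m! / (n!(m-n)!).
m = 13, n = 2
Numerator: 13 * 12
Denominator: 2! = 2
C(13, 2) = 78


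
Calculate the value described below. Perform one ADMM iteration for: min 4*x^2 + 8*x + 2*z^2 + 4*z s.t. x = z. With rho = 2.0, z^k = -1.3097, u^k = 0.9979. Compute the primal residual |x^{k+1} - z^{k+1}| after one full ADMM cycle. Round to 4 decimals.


ADMM iteration with rho = 2.0, z^k = -1.3097, u^k = 0.9979
Step 1: x-update.
Minimize 4*x^2 + 8*x + (2.0/2)*(x + 1.3097 + 0.9979)^2
FOC: (2*4 + 2.0)*x = -8 + 2.0*(-1.3097 - 0.9979)
x^{k+1} = -1.2615
Step 2: z-update.
Minimize 2*z^2 + 4*z + (2.0/2)*(-1.2615 - z + 0.9979)^2
FOC: (2*2 + 2.0)*z = -4 + 2.0*(-1.2615 + 0.9979)
z^{k+1} = -0.7545
Step 3: u-update.
u^{k+1} = 0.9979 - 1.2615 + 0.7545 = 0.4909
Step 4: Primal residual = |-1.2615 + 0.7545| = 0.507


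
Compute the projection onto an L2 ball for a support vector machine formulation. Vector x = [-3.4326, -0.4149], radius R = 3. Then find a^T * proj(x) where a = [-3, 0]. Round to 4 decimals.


Step 1: Compute ||x|| (intermediates to 6 decimals).
||x|| = sqrt((-3.4326)^2 + (-0.4149)^2) = 3.457584
Step 2: Project.
Since ||x|| > R, scale = R/||x|| = 3/3.457584 = 0.867658, proj(x) = scale * x
proj(x) = [-2.978323, -0.359991]
Step 3: Dot product.
a^T * proj(x) = -3*(-2.978323) + 0*(-0.359991) = 8.935


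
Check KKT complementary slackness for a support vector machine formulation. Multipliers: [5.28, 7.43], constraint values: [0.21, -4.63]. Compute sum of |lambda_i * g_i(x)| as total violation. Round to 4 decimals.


KKT complementary slackness check:
lambda_1 * g_1 = 5.28 * 0.21 = 1.1088
lambda_2 * g_2 = 7.43 * -4.63 = -34.4009
Total violation = 1.1088 + 34.4009 = 35.5097


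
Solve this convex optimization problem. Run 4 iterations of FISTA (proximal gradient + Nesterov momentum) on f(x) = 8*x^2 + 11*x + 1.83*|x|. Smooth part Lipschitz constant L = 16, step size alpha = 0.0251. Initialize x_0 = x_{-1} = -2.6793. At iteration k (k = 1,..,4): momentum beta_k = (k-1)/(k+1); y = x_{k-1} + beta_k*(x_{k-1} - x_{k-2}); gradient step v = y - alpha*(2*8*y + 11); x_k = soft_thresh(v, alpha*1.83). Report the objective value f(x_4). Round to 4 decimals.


FISTA on f(x) = 8*x^2 + 11*x + 1.83*|x|
L = 16, alpha = 0.0251
Iteration 1: beta = 0.0, y = -2.6793 + 0.0*(-2.6793 + 2.6793) = -2.6793
  grad(y) = -31.8688, v = y - alpha*grad = -1.8794
  prox(v) = soft_thresh(-1.8794, 0.0459) = -1.8335
Iteration 2: beta = 0.3333, y = -1.8335 + 0.3333*(-1.8335 + 2.6793) = -1.5515
  grad(y) = -13.8242, v = y - alpha*grad = -1.2045
  prox(v) = soft_thresh(-1.2045, 0.0459) = -1.1586
Iteration 3: beta = 0.5, y = -1.1586 + 0.5*(-1.1586 + 1.8335) = -0.8212
  grad(y) = -2.1385, v = y - alpha*grad = -0.7675
  prox(v) = soft_thresh(-0.7675, 0.0459) = -0.7215
Iteration 4: beta = 0.6, y = -0.7215 + 0.6*(-0.7215 + 1.1586) = -0.4593
  grad(y) = 3.6508, v = y - alpha*grad = -0.551
  prox(v) = soft_thresh(-0.551, 0.0459) = -0.505
f(x_4) = 8*(-0.505)^2 + 11*(-0.505) + 1.83*|-0.505| = -2.5907


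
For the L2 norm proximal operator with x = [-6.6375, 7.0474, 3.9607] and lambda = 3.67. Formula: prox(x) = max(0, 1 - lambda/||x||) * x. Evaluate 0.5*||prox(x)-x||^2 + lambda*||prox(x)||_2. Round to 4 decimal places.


Step 1: Compute ||x||.
||x|| = 10.4599
Step 2: Compute scaling factor.
scale = max(0, 1 - 3.67/10.4599) = 0.6491
Step 3: prox(x) = [-4.3086, 4.5747, 2.571]
||prox(x)|| = 6.7899
Step 4: Proximal objective.
0.5*||prox-x||^2 = 6.7345
lambda*||prox|| = 24.9189
Total = 31.6534


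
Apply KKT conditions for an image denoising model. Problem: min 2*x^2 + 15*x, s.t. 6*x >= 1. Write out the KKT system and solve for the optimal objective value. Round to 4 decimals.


Step 1: Try lambda = 0 (constraint inactive).
x_unc = -15/(2*2) = -3.75
Check: 6*-3.75 = -22.5 < 1 -- violated!
Step 2: Constraint must be active: 6*x = 1
x* = 1/6 = 0.1667 (rounded; the exact value 1/6 is used below)
lambda = (2*2*(1/6) + 15)/6 = 2.6111
Step 3: Compute optimal value.
f(x*) = 2*(1/6)^2 + 15*(1/6) = 2.5556


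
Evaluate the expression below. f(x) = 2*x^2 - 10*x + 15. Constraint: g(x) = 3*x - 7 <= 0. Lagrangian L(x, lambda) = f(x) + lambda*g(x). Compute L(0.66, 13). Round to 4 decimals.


Step 1: Evaluate f(x).
f(0.66) = 2*0.66^2 - 10*0.66 + 15 = 9.2712
Step 2: Evaluate g(x).
g(0.66) = 3*0.66 - 7 = -5.02
Step 3: Compute Lagrangian.
L = 9.2712 + 13*-5.02 = -55.9888


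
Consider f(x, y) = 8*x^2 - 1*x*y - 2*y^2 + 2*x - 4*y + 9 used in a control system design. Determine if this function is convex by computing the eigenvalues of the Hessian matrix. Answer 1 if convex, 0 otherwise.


The Hessian of f(x,y) = 8*x^2 - 1*x*y - 2*y^2 + 2*x - 4*y + 9 is:
H = [[16, -1], [-1, -4]]
Trace = 16 - 4 = 12
Determinant = 16*-4 - (-1)^2 = -65
Discriminant = (12)^2 - 4*-65 = 404.0
Eigenvalues: lambda_1 = -4.0499, lambda_2 = 16.0499
The function is not convex.

0


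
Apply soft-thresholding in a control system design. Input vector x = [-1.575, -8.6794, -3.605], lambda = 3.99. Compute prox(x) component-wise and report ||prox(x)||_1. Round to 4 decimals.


Soft-thresholding with lambda = 3.99:
prox(-1.575) = sign(-1.575)*max(|-1.575| - 3.99, 0) = 0.0
prox(-8.6794) = sign(-8.6794)*max(|-8.6794| - 3.99, 0) = -4.6894
prox(-3.605) = sign(-3.605)*max(|-3.605| - 3.99, 0) = 0.0
prox(x) = [0.0, -4.6894, 0.0]
||prox(x)||_1 = 0.0 + 4.6894 + 0.0 = 4.6894


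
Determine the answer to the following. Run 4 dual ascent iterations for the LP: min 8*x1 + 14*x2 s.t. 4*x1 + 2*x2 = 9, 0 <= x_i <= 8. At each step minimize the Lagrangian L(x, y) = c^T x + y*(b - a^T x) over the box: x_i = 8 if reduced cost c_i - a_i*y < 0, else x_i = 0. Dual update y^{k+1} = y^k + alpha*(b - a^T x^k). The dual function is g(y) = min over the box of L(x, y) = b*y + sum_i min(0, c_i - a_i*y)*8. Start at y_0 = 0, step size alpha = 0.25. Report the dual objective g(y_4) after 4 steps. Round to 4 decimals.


Dual ascent for LP: min 8*x1 + 14*x2, 4*x1 + 2*x2 = 9, 0 <= x_i <= 8
Step 1: y^k = 0.0, reduced costs: (8.0, 14.0)
  x^k = (0.0, 0.0), subgradient = b - a^T x = 9.0
  y^{k+1} = 0.0 + 0.25*9.0 = 2.25
Step 2: y^k = 2.25, reduced costs: (-1.0, 9.5)
  x^k = (8.0, 0.0), subgradient = b - a^T x = -23.0
  y^{k+1} = 2.25 + 0.25*-23.0 = -3.5
Step 3: y^k = -3.5, reduced costs: (22.0, 21.0)
  x^k = (0.0, 0.0), subgradient = b - a^T x = 9.0
  y^{k+1} = -3.5 + 0.25*9.0 = -1.25
Step 4: y^k = -1.25, reduced costs: (13.0, 16.5)
  x^k = (0.0, 0.0), subgradient = b - a^T x = 9.0
  y^{k+1} = -1.25 + 0.25*9.0 = 1.0
Dual objective at y_4 = 1.0: reduced costs (4.0, 12.0), box minimizer x = (0.0, 0.0)
g(y_4) = b*y + (c1 - a1*y)*x1 + (c2 - a2*y)*x2 = 9*1.0 + 4.0*0.0 + 12.0*0.0 = 9.0 + 0.0 + 0.0 = 9.0


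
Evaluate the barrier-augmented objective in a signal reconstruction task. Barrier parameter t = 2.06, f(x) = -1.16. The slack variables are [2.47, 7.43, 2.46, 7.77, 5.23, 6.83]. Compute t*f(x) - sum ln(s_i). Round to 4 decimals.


Step 1: Compute log-barrier.
ln values: [0.9042, 2.0055, 0.9002, 2.0503, 1.6544, 1.9213]
phi = -(0.9042 + 2.0055 + 0.9002 + 2.0503 + 1.6544 + 1.9213) = -9.4359
Step 2: Compute augmented objective.
t*f(x) = 2.06*-1.16 = -2.3896
Total = -2.3896 - 9.4359 = -11.8255


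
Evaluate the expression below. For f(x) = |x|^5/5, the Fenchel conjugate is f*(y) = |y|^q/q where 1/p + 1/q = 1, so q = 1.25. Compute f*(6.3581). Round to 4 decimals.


The conjugate exponent q satisfies 1/p + 1/q = 1.
p = 5, so q = 5/(5 - 1) = 1.25
|y|^q = 6.3581^1.25 = 10.0962
f*(6.3581) = 10.0962 / 1.25 = 8.077


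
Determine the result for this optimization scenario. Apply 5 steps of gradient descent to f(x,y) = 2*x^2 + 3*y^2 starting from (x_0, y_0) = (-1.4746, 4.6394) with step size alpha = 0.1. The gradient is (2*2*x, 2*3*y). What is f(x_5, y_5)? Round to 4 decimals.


Gradient descent on f(x,y) = 2*x^2 + 3*y^2.
Starting point: (-1.4746, 4.6394), alpha = 0.1
Step 1: grad_x = 2*2*-1.4746 = -5.8984, grad_y = 2*3*4.6394 = 27.8364
  x_1 = -1.4746 - 0.1*-5.8984 = -0.8848
  y_1 = 4.6394 - 0.1*27.8364 = 1.8558
Step 2: grad_x = 2*2*-0.8848 = -3.539, grad_y = 2*3*1.8558 = 11.1346
  x_2 = -0.8848 - 0.1*-3.539 = -0.5309
  y_2 = 1.8558 - 0.1*11.1346 = 0.7423
Step 3: grad_x = 2*2*-0.5309 = -2.1234, grad_y = 2*3*0.7423 = 4.4538
  x_3 = -0.5309 - 0.1*-2.1234 = -0.3185
  y_3 = 0.7423 - 0.1*4.4538 = 0.2969
Step 4: grad_x = 2*2*-0.3185 = -1.2741, grad_y = 2*3*0.2969 = 1.7815
  x_4 = -0.3185 - 0.1*-1.2741 = -0.1911
  y_4 = 0.2969 - 0.1*1.7815 = 0.1188
Step 5: grad_x = 2*2*-0.1911 = -0.7644, grad_y = 2*3*0.1188 = 0.7126
  x_5 = -0.1911 - 0.1*-0.7644 = -0.1147
  y_5 = 0.1188 - 0.1*0.7126 = 0.0475
f(-0.1147, 0.0475) = 2*(-0.1147)^2 + 3*0.0475^2 = 0.0331


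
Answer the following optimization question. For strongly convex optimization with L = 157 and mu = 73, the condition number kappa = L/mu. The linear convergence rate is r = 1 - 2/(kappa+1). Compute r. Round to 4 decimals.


Step 1: Compute the condition number.
kappa = L/mu = 157/73 = 2.1507
Step 2: Compute the convergence rate.
r = 1 - 2/(kappa + 1) = 1 - 2*mu/(L + mu) = (L - mu)/(L + mu) = 84/230 = 0.3652


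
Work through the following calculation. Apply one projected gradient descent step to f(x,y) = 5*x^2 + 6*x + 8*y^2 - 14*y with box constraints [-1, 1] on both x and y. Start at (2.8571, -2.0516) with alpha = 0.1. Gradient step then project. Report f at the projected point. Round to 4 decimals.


Step 1: Compute gradient at (2.8571, -2.0516).
grad_x = 2*5*2.8571 + 6 = 34.571
grad_y = 2*8*-2.0516 - 14 = -46.8256
Step 2: Gradient step.
x_raw = 2.8571 - 0.1*34.571 = -0.6
y_raw = -2.0516 - 0.1*-46.8256 = 2.631
Step 3: Project onto [-1, 1].
x_proj = clip(-0.6) = -0.6
y_proj = clip(2.631) = 1.0
Step 4: Evaluate f.
f(-0.6, 1.0) = -7.8


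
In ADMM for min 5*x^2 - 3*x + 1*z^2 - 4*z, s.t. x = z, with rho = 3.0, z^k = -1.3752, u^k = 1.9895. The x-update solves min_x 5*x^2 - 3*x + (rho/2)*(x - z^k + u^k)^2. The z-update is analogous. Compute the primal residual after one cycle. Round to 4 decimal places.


ADMM iteration with rho = 3.0, z^k = -1.3752, u^k = 1.9895
Step 1: x-update.
Minimize 5*x^2 - 3*x + (3.0/2)*(x + 1.3752 + 1.9895)^2
FOC: (2*5 + 3.0)*x = 3 + 3.0*(-1.3752 - 1.9895)
x^{k+1} = -0.5457
Step 2: z-update.
Minimize 1*z^2 - 4*z + (3.0/2)*(-0.5457 - z + 1.9895)^2
FOC: (2*1 + 3.0)*z = 4 + 3.0*(-0.5457 + 1.9895)
z^{k+1} = 1.6663
Step 3: u-update.
u^{k+1} = 1.9895 - 0.5457 - 1.6663 = -0.2225
Step 4: Primal residual = |-0.5457 - 1.6663| = 2.212


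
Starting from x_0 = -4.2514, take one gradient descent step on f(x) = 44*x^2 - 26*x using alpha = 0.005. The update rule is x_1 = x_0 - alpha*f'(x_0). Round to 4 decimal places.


We compute the gradient at x_0 and apply the update.
f'(x) = 88*x - 26
f'(-4.2514) = 88*-4.2514 - 26 = -400.1232
x_1 = -4.2514 - 0.005*-400.1232 = -2.2508


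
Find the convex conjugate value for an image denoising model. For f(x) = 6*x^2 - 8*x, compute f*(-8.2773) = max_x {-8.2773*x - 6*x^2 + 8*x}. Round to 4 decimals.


f*(y) = sup_x {y*x - a*x^2 - b*x} = sup_x {(y-b)*x - a*x^2}
FOC: (y - b) - 2a*x = 0 => x* = (y - b)/(2a)
x* = (-8.2773 + 8)/(2*6) = -0.0231
f*(-8.2773) = (y-b)^2/(4a) = (-8.2773 + 8)^2/(4*6)
= 0.0769/24 = 0.0032


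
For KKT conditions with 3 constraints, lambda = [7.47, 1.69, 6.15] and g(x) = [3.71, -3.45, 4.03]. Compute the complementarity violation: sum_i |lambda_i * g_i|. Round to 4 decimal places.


KKT complementary slackness check:
lambda_1 * g_1 = 7.47 * 3.71 = 27.7137
lambda_2 * g_2 = 1.69 * -3.45 = -5.8305
lambda_3 * g_3 = 6.15 * 4.03 = 24.7845
Total violation = 27.7137 + 5.8305 + 24.7845 = 58.3287


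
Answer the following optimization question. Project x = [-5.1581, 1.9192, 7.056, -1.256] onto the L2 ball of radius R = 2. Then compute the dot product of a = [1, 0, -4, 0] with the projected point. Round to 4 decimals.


Step 1: Compute ||x|| (intermediates to 6 decimals).
||x|| = sqrt((-5.1581)^2 + 1.9192^2 + 7.056^2 + (-1.256)^2) = 9.03626
Step 2: Project.
Since ||x|| > R, scale = R/||x|| = 2/9.03626 = 0.221331, proj(x) = scale * x
proj(x) = [-1.141647, 0.424778, 1.561712, -0.277992]
Step 3: Dot product.
a^T * proj(x) = 1*(-1.141647) + 0*0.424778 - 4*1.561712 + 0*(-0.277992) = -7.3885


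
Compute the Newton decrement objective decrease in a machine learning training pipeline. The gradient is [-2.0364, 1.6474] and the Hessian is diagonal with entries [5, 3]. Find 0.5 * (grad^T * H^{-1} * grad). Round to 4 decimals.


Step 1: H is diagonal, so H^(-1) * g = [-0.4073, 0.5491].
Step 2: g^T H^(-1) g = sum_i g_i^2 / H_ii
  = (-2.0364)^2/5 + (1.6474)^2/3
  = 0.8294 + 0.9046 = 1.734
Step 3: Objective decrease = 0.5 * g^T H^(-1) g = 0.867


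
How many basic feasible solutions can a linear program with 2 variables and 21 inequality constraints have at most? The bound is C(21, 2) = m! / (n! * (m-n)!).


Each vertex corresponds to some choice of n active constraints out of m, so the number of vertices is at most C(m, n) = m! / (n!(m-n)!).
m = 21, n = 2
Numerator: 21 * 20
Denominator: 2! = 2
C(21, 2) = 210


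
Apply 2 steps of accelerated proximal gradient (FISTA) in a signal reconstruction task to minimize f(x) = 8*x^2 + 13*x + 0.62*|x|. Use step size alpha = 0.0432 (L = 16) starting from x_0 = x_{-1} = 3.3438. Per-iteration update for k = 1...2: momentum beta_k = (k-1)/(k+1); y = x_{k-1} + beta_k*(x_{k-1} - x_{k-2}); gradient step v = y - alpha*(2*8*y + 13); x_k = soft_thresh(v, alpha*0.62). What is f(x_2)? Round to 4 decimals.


FISTA on f(x) = 8*x^2 + 13*x + 0.62*|x|
L = 16, alpha = 0.0432
Iteration 1: beta = 0.0, y = 3.3438 + 0.0*(3.3438 - 3.3438) = 3.3438
  grad(y) = 66.5008, v = y - alpha*grad = 0.471
  prox(v) = soft_thresh(0.471, 0.0268) = 0.4442
Iteration 2: beta = 0.3333, y = 0.4442 + 0.3333*(0.4442 - 3.3438) = -0.5224
  grad(y) = 4.6423, v = y - alpha*grad = -0.7229
  prox(v) = soft_thresh(-0.7229, 0.0268) = -0.6961
f(x_2) = 8*(-0.6961)^2 + 13*(-0.6961) + 0.62*|-0.6961| = -4.7413


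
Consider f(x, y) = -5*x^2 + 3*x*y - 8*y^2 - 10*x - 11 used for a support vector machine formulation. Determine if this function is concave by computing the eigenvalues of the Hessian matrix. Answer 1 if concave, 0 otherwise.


The Hessian of f(x,y) = -5*x^2 + 3*x*y - 8*y^2 - 10*x - 11 is:
H = [[-10, 3], [3, -16]]
Trace = -10 - 16 = -26
Determinant = -10*-16 - (3)^2 = 151
Discriminant = (-26)^2 - 4*151 = 72.0
Eigenvalues: lambda_1 = -17.2426, lambda_2 = -8.7574
The function is concave.

1


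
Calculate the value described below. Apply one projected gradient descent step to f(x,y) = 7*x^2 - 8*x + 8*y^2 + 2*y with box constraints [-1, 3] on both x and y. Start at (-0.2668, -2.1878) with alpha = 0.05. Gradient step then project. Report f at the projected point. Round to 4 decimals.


Step 1: Compute gradient at (-0.2668, -2.1878).
grad_x = 2*7*-0.2668 - 8 = -11.7352
grad_y = 2*8*-2.1878 + 2 = -33.0048
Step 2: Gradient step.
x_raw = -0.2668 - 0.05*-11.7352 = 0.32
y_raw = -2.1878 - 0.05*-33.0048 = -0.5376
Step 3: Project onto [-1, 3].
x_proj = clip(0.32) = 0.32
y_proj = clip(-0.5376) = -0.5376
Step 4: Evaluate f.
f(0.32, -0.5376) = -0.6064


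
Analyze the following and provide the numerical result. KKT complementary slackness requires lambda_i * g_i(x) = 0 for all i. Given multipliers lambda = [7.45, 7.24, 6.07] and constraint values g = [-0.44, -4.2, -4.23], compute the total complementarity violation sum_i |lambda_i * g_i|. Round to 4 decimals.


KKT complementary slackness check:
lambda_1 * g_1 = 7.45 * -0.44 = -3.278
lambda_2 * g_2 = 7.24 * -4.2 = -30.408
lambda_3 * g_3 = 6.07 * -4.23 = -25.6761
Total violation = 3.278 + 30.408 + 25.6761 = 59.3621


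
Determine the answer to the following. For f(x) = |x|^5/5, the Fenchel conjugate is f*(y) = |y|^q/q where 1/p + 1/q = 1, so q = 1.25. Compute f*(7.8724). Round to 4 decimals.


The conjugate exponent q satisfies 1/p + 1/q = 1.
p = 5, so q = 5/(5 - 1) = 1.25
|y|^q = 7.8724^1.25 = 13.1866
f*(7.8724) = 13.1866 / 1.25 = 10.5493


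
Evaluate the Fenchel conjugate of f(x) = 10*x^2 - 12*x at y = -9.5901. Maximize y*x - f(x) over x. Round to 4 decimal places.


f*(y) = sup_x {y*x - a*x^2 - b*x} = sup_x {(y-b)*x - a*x^2}
FOC: (y - b) - 2a*x = 0 => x* = (y - b)/(2a)
x* = (-9.5901 + 12)/(2*10) = 0.1205
f*(-9.5901) = (y-b)^2/(4a) = (-9.5901 + 12)^2/(4*10)
= 5.8076/40 = 0.1452


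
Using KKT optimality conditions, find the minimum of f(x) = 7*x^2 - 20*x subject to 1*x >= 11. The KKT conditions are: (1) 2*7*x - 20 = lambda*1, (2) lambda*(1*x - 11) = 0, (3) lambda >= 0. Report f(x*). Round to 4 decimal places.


Step 1: Try lambda = 0 (constraint inactive).
x_unc = 20/(2*7) = 1.4286
Check: 1*1.4286 = 1.4286 < 11 -- violated!
Step 2: Constraint must be active: 1*x = 11
x* = 11/1 = 11.0
lambda = (2*7*11.0 - 20)/1 = 134.0
Step 3: Compute optimal value.
f(x*) = 7*11.0^2 - 20*11.0 = 627.0


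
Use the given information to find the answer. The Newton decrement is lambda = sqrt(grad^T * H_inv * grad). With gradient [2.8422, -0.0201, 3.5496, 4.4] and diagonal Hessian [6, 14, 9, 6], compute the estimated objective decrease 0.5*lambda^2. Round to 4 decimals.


Step 1: H is diagonal, so H^(-1) * g = [0.4737, -0.0014, 0.3944, 0.7333].
Step 2: g^T H^(-1) g = sum_i g_i^2 / H_ii
  = (2.8422)^2/6 + (-0.0201)^2/14 + (3.5496)^2/9 + (4.4)^2/6
  = 1.3464 + 0.0 + 1.4 + 3.2267 = 5.973
Step 3: Objective decrease = 0.5 * g^T H^(-1) g = 2.9865


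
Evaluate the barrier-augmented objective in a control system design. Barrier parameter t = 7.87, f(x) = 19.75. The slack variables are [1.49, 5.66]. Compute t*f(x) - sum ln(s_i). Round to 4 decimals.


Step 1: Compute log-barrier.
ln values: [0.3988, 1.7334]
phi = -(0.3988 + 1.7334) = -2.1322
Step 2: Compute augmented objective.
t*f(x) = 7.87*19.75 = 155.4325
Total = 155.4325 - 2.1322 = 153.3003


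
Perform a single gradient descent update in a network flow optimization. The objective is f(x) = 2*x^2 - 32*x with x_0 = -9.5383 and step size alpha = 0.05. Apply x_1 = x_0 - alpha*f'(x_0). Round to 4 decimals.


We compute the gradient at x_0 and apply the update.
f'(x) = 4*x - 32
f'(-9.5383) = 4*-9.5383 - 32 = -70.1532
x_1 = -9.5383 - 0.05*-70.1532 = -6.0306


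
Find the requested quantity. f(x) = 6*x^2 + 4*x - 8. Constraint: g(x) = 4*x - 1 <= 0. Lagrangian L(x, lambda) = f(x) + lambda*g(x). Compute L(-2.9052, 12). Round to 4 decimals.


Step 1: Evaluate f(x).
f(-2.9052) = 6*(-2.9052)^2 + 4*(-2.9052) - 8 = 31.0203
Step 2: Evaluate g(x).
g(-2.9052) = 4*-2.9052 - 1 = -12.6208
Step 3: Compute Lagrangian.
L = 31.0203 + 12*-12.6208 = -120.4293


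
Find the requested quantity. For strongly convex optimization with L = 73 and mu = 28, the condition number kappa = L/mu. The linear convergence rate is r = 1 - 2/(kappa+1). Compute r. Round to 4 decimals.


Step 1: Compute the condition number.
kappa = L/mu = 73/28 = 2.6071
Step 2: Compute the convergence rate.
r = 1 - 2/(kappa + 1) = 1 - 2*mu/(L + mu) = (L - mu)/(L + mu) = 45/101 = 0.4455


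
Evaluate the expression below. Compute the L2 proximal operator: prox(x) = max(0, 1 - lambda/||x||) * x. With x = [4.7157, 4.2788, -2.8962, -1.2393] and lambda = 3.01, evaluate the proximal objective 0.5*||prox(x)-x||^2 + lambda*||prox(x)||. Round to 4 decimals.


Step 1: Compute ||x||.
||x|| = 7.1042
Step 2: Compute scaling factor.
scale = max(0, 1 - 3.01/7.1042) = 0.5763
Step 3: prox(x) = [2.7177, 2.4659, -1.6691, -0.7142]
||prox(x)|| = 4.0942
Step 4: Proximal objective.
0.5*||prox-x||^2 = 4.5301
lambda*||prox|| = 12.3235
Total = 16.8536


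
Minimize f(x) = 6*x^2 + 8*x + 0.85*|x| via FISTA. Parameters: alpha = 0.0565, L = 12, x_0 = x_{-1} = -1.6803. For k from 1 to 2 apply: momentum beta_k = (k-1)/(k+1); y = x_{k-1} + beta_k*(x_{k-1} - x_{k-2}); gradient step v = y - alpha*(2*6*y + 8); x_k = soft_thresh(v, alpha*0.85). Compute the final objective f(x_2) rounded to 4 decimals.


FISTA on f(x) = 6*x^2 + 8*x + 0.85*|x|
L = 12, alpha = 0.0565
Iteration 1: beta = 0.0, y = -1.6803 + 0.0*(-1.6803 + 1.6803) = -1.6803
  grad(y) = -12.1636, v = y - alpha*grad = -0.9931
  prox(v) = soft_thresh(-0.9931, 0.048) = -0.945
Iteration 2: beta = 0.3333, y = -0.945 + 0.3333*(-0.945 + 1.6803) = -0.6999
  grad(y) = -0.3993, v = y - alpha*grad = -0.6774
  prox(v) = soft_thresh(-0.6774, 0.048) = -0.6294
f(x_2) = 6*(-0.6294)^2 + 8*(-0.6294) + 0.85*|-0.6294| = -2.1234


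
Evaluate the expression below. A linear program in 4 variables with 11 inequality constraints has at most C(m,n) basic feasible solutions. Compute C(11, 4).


Each vertex corresponds to some choice of n active constraints out of m, so the number of vertices is at most C(m, n) = m! / (n!(m-n)!).
m = 11, n = 4
Numerator: 11 * 10 * 9 * 8
Denominator: 4! = 24
C(11, 4) = 330


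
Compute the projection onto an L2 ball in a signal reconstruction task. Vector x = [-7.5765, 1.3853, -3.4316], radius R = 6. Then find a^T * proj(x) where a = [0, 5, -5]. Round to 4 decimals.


Step 1: Compute ||x|| (intermediates to 6 decimals).
||x|| = sqrt((-7.5765)^2 + 1.3853^2 + (-3.4316)^2) = 8.43198
Step 2: Project.
Since ||x|| > R, scale = R/||x|| = 6/8.43198 = 0.711577, proj(x) = scale * x
proj(x) = [-5.391263, 0.985748, -2.441848]
Step 3: Dot product.
a^T * proj(x) = 0*(-5.391263) + 5*0.985748 - 5*(-2.441848) = 17.138


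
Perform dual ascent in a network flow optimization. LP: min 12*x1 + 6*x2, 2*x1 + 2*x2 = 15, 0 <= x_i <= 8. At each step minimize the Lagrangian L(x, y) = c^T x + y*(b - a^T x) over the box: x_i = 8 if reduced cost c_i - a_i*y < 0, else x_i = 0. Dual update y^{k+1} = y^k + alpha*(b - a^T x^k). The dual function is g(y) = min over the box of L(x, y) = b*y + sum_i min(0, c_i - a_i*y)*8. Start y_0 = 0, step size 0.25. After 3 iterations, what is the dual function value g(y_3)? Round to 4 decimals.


Dual ascent for LP: min 12*x1 + 6*x2, 2*x1 + 2*x2 = 15, 0 <= x_i <= 8
Step 1: y^k = 0.0, reduced costs: (12.0, 6.0)
  x^k = (0.0, 0.0), subgradient = b - a^T x = 15.0
  y^{k+1} = 0.0 + 0.25*15.0 = 3.75
Step 2: y^k = 3.75, reduced costs: (4.5, -1.5)
  x^k = (0.0, 8.0), subgradient = b - a^T x = -1.0
  y^{k+1} = 3.75 + 0.25*-1.0 = 3.5
Step 3: y^k = 3.5, reduced costs: (5.0, -1.0)
  x^k = (0.0, 8.0), subgradient = b - a^T x = -1.0
  y^{k+1} = 3.5 + 0.25*-1.0 = 3.25
Dual objective at y_3 = 3.25: reduced costs (5.5, -0.5), box minimizer x = (0.0, 8.0)
g(y_3) = b*y + (c1 - a1*y)*x1 + (c2 - a2*y)*x2 = 15*3.25 + 5.5*0.0 + (-0.5)*8.0 = 48.75 + 0.0 - 4.0 = 44.75


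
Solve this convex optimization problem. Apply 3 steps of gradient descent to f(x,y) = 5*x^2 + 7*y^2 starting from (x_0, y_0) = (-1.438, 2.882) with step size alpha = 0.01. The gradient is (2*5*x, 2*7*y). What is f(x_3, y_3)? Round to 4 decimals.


Gradient descent on f(x,y) = 5*x^2 + 7*y^2.
Starting point: (-1.438, 2.882), alpha = 0.01
Step 1: grad_x = 2*5*-1.438 = -14.38, grad_y = 2*7*2.882 = 40.348
  x_1 = -1.438 - 0.01*-14.38 = -1.2942
  y_1 = 2.882 - 0.01*40.348 = 2.4785
Step 2: grad_x = 2*5*-1.2942 = -12.942, grad_y = 2*7*2.4785 = 34.6993
  x_2 = -1.2942 - 0.01*-12.942 = -1.1648
  y_2 = 2.4785 - 0.01*34.6993 = 2.1315
Step 3: grad_x = 2*5*-1.1648 = -11.6478, grad_y = 2*7*2.1315 = 29.8414
  x_3 = -1.1648 - 0.01*-11.6478 = -1.0483
  y_3 = 2.1315 - 0.01*29.8414 = 1.8331
f(-1.0483, 1.8331) = 5*(-1.0483)^2 + 7*1.8331^2 = 29.0168


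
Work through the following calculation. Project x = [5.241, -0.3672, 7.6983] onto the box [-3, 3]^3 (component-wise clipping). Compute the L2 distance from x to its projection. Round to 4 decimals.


Project each component onto [-3, 3].
clip(5.241) = 3.0, clip(-0.3672) = -0.3672, clip(7.6983) = 3.0
Projection = [3.0, -0.3672, 3.0]
Squared diffs: [5.0221, 0.0, 22.074]
Distance = sqrt(27.0961) = 5.2054


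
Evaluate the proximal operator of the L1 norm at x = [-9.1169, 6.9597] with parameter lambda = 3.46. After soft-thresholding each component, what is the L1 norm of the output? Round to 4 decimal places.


Soft-thresholding with lambda = 3.46:
prox(-9.1169) = sign(-9.1169)*max(|-9.1169| - 3.46, 0) = -5.6569
prox(6.9597) = sign(6.9597)*max(|6.9597| - 3.46, 0) = 3.4997
prox(x) = [-5.6569, 3.4997]
||prox(x)||_1 = 5.6569 + 3.4997 = 9.1566


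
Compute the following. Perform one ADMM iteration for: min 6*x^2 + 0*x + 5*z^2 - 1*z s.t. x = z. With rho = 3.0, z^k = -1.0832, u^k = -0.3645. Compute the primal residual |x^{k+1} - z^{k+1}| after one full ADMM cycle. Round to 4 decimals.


ADMM iteration with rho = 3.0, z^k = -1.0832, u^k = -0.3645
Step 1: x-update.
Minimize 6*x^2 + 0*x + (3.0/2)*(x + 1.0832 - 0.3645)^2
FOC: (2*6 + 3.0)*x = 0 + 3.0*(-1.0832 + 0.3645)
x^{k+1} = -0.1437
Step 2: z-update.
Minimize 5*z^2 - 1*z + (3.0/2)*(-0.1437 - z - 0.3645)^2
FOC: (2*5 + 3.0)*z = 1 + 3.0*(-0.1437 - 0.3645)
z^{k+1} = -0.0404
Step 3: u-update.
u^{k+1} = -0.3645 - 0.1437 + 0.0404 = -0.4679
Step 4: Primal residual = |-0.1437 + 0.0404| = 0.1034


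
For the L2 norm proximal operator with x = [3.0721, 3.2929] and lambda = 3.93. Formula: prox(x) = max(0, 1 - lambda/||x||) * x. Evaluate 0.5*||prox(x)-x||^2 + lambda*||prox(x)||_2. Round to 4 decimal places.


Step 1: Compute ||x||.
||x|| = 4.5034
Step 2: Compute scaling factor.
scale = max(0, 1 - 3.93/4.5034) = 0.1273
Step 3: prox(x) = [0.3912, 0.4193]
||prox(x)|| = 0.5734
Step 4: Proximal objective.
0.5*||prox-x||^2 = 7.7225
lambda*||prox|| = 2.2535
Total = 9.9761


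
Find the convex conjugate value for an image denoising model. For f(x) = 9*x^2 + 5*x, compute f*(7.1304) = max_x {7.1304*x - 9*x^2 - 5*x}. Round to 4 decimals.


f*(y) = sup_x {y*x - a*x^2 - b*x} = sup_x {(y-b)*x - a*x^2}
FOC: (y - b) - 2a*x = 0 => x* = (y - b)/(2a)
x* = (7.1304 - 5)/(2*9) = 0.1184
f*(7.1304) = (y-b)^2/(4a) = (7.1304 - 5)^2/(4*9)
= 4.5386/36 = 0.1261


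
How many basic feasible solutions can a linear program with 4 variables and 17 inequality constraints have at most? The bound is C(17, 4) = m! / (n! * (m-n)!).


Each vertex corresponds to some choice of n active constraints out of m, so the number of vertices is at most C(m, n) = m! / (n!(m-n)!).
m = 17, n = 4
Numerator: 17 * 16 * 15 * 14
Denominator: 4! = 24
C(17, 4) = 2380


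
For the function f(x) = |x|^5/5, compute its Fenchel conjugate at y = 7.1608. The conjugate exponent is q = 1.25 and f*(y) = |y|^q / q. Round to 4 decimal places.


The conjugate exponent q satisfies 1/p + 1/q = 1.
p = 5, so q = 5/(5 - 1) = 1.25
|y|^q = 7.1608^1.25 = 11.7139
f*(7.1608) = 11.7139 / 1.25 = 9.3711


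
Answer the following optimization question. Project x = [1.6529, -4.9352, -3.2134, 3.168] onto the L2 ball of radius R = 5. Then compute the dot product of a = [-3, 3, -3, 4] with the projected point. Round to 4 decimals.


Step 1: Compute ||x|| (intermediates to 6 decimals).
||x|| = sqrt(1.6529^2 + (-4.9352)^2 + (-3.2134)^2 + 3.168^2) = 6.888428
Step 2: Project.
Since ||x|| > R, scale = R/||x|| = 5/6.888428 = 0.725855, proj(x) = scale * x
proj(x) = [1.199766, -3.58224, -2.332462, 2.299509]
Step 3: Dot product.
a^T * proj(x) = -3*1.199766 + 3*(-3.58224) - 3*(-2.332462) + 4*2.299509 = 1.8494


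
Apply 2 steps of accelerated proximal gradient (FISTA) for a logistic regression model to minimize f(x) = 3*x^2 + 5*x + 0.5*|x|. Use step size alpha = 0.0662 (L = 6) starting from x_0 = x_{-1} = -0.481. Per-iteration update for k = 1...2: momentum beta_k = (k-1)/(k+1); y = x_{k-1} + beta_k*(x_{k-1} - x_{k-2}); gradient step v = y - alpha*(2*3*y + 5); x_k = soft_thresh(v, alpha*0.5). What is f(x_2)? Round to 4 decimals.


FISTA on f(x) = 3*x^2 + 5*x + 0.5*|x|
L = 6, alpha = 0.0662
Iteration 1: beta = 0.0, y = -0.481 + 0.0*(-0.481 + 0.481) = -0.481
  grad(y) = 2.114, v = y - alpha*grad = -0.6209
  prox(v) = soft_thresh(-0.6209, 0.0331) = -0.5878
Iteration 2: beta = 0.3333, y = -0.5878 + 0.3333*(-0.5878 + 0.481) = -0.6235
  grad(y) = 1.2592, v = y - alpha*grad = -0.7068
  prox(v) = soft_thresh(-0.7068, 0.0331) = -0.6737
f(x_2) = 3*(-0.6737)^2 + 5*(-0.6737) + 0.5*|-0.6737| = -1.67


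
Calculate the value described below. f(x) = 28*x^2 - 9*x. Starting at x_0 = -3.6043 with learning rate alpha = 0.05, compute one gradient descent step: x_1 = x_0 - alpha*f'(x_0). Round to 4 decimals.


We compute the gradient at x_0 and apply the update.
f'(x) = 56*x - 9
f'(-3.6043) = 56*-3.6043 - 9 = -210.8408
x_1 = -3.6043 - 0.05*-210.8408 = 6.9377


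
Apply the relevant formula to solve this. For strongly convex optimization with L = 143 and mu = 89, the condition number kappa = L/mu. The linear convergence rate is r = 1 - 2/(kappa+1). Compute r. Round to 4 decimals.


Step 1: Compute the condition number.
kappa = L/mu = 143/89 = 1.6067
Step 2: Compute the convergence rate.
r = 1 - 2/(kappa + 1) = 1 - 2*mu/(L + mu) = (L - mu)/(L + mu) = 54/232 = 0.2328


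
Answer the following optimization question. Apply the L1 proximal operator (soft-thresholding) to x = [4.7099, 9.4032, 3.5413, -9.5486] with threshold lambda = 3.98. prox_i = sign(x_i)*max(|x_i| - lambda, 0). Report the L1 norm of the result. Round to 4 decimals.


Soft-thresholding with lambda = 3.98:
prox(4.7099) = sign(4.7099)*max(|4.7099| - 3.98, 0) = 0.7299
prox(9.4032) = sign(9.4032)*max(|9.4032| - 3.98, 0) = 5.4232
prox(3.5413) = sign(3.5413)*max(|3.5413| - 3.98, 0) = 0.0
prox(-9.5486) = sign(-9.5486)*max(|-9.5486| - 3.98, 0) = -5.5686
prox(x) = [0.7299, 5.4232, 0.0, -5.5686]
||prox(x)||_1 = 0.7299 + 5.4232 + 0.0 + 5.5686 = 11.7217


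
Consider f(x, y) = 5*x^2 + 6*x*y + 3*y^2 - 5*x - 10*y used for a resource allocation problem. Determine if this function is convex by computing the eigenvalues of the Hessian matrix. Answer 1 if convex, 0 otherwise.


The Hessian of f(x,y) = 5*x^2 + 6*x*y + 3*y^2 - 5*x - 10*y is:
H = [[10, 6], [6, 6]]
Trace = 10 + 6 = 16
Determinant = 10*6 - (6)^2 = 24
Discriminant = (16)^2 - 4*24 = 160.0
Eigenvalues: lambda_1 = 1.6754, lambda_2 = 14.3246
The function is convex.

1


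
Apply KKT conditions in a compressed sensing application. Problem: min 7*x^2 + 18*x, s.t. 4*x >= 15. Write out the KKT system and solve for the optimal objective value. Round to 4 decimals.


Step 1: Try lambda = 0 (constraint inactive).
x_unc = -18/(2*7) = -1.2857
Check: 4*-1.2857 = -5.1428 < 15 -- violated!
Step 2: Constraint must be active: 4*x = 15
x* = 15/4 = 3.75
lambda = (2*7*3.75 + 18)/4 = 17.625
Step 3: Compute optimal value.
f(x*) = 7*3.75^2 + 18*3.75 = 165.9375


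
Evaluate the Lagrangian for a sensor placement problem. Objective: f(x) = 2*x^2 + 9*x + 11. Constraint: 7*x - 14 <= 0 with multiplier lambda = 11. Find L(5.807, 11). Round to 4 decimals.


Step 1: Evaluate f(x).
f(5.807) = 2*5.807^2 + 9*5.807 + 11 = 130.7055
Step 2: Evaluate g(x).
g(5.807) = 7*5.807 - 14 = 26.649
Step 3: Compute Lagrangian.
L = 130.7055 + 11*26.649 = 423.8445


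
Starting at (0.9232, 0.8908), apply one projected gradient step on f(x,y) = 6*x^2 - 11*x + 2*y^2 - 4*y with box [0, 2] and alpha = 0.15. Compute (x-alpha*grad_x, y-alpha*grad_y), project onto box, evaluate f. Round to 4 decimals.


Step 1: Compute gradient at (0.9232, 0.8908).
grad_x = 2*6*0.9232 - 11 = 0.0784
grad_y = 2*2*0.8908 - 4 = -0.4368
Step 2: Gradient step.
x_raw = 0.9232 - 0.15*0.0784 = 0.9114
y_raw = 0.8908 - 0.15*-0.4368 = 0.9563
Step 3: Project onto [0, 2].
x_proj = clip(0.9114) = 0.9114
y_proj = clip(0.9563) = 0.9563
Step 4: Evaluate f.
f(0.9114, 0.9563) = -7.0377


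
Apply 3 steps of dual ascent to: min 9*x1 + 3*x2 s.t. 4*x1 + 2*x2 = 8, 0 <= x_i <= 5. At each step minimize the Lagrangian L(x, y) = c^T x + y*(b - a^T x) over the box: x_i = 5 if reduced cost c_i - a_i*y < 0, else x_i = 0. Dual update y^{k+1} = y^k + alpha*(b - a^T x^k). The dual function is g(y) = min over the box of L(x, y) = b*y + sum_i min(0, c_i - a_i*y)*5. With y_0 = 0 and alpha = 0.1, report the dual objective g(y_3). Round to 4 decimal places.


Dual ascent for LP: min 9*x1 + 3*x2, 4*x1 + 2*x2 = 8, 0 <= x_i <= 5
Step 1: y^k = 0.0, reduced costs: (9.0, 3.0)
  x^k = (0.0, 0.0), subgradient = b - a^T x = 8.0
  y^{k+1} = 0.0 + 0.1*8.0 = 0.8
Step 2: y^k = 0.8, reduced costs: (5.8, 1.4)
  x^k = (0.0, 0.0), subgradient = b - a^T x = 8.0
  y^{k+1} = 0.8 + 0.1*8.0 = 1.6
Step 3: y^k = 1.6, reduced costs: (2.6, -0.2)
  x^k = (0.0, 5.0), subgradient = b - a^T x = -2.0
  y^{k+1} = 1.6 + 0.1*-2.0 = 1.4
Dual objective at y_3 = 1.4: reduced costs (3.4, 0.2), box minimizer x = (0.0, 0.0)
g(y_3) = b*y + (c1 - a1*y)*x1 + (c2 - a2*y)*x2 = 8*1.4 + 3.4*0.0 + 0.2*0.0 = 11.2 + 0.0 + 0.0 = 11.2


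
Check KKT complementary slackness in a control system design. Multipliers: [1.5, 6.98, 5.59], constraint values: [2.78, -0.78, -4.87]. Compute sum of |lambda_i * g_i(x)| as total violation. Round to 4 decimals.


KKT complementary slackness check:
lambda_1 * g_1 = 1.5 * 2.78 = 4.17
lambda_2 * g_2 = 6.98 * -0.78 = -5.4444
lambda_3 * g_3 = 5.59 * -4.87 = -27.2233
Total violation = 4.17 + 5.4444 + 27.2233 = 36.8377


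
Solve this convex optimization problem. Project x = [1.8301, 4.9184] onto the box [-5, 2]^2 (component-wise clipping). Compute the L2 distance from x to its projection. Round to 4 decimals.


Project each component onto [-5, 2].
clip(1.8301) = 1.8301, clip(4.9184) = 2.0
Projection = [1.8301, 2.0]
Squared diffs: [0.0, 8.5171]
Distance = sqrt(8.5171) = 2.9184


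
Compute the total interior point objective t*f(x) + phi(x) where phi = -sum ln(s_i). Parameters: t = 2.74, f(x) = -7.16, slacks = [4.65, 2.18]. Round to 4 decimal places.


Step 1: Compute log-barrier.
ln values: [1.5369, 0.7793]
phi = -(1.5369 + 0.7793) = -2.3162
Step 2: Compute augmented objective.
t*f(x) = 2.74*-7.16 = -19.6184
Total = -19.6184 - 2.3162 = -21.9346


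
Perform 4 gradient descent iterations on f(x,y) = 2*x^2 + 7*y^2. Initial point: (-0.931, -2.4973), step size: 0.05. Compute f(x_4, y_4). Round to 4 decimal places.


Gradient descent on f(x,y) = 2*x^2 + 7*y^2.
Starting point: (-0.931, -2.4973), alpha = 0.05
Step 1: grad_x = 2*2*-0.931 = -3.724, grad_y = 2*7*-2.4973 = -34.9622
  x_1 = -0.931 - 0.05*-3.724 = -0.7448
  y_1 = -2.4973 - 0.05*-34.9622 = -0.7492
Step 2: grad_x = 2*2*-0.7448 = -2.9792, grad_y = 2*7*-0.7492 = -10.4887
  x_2 = -0.7448 - 0.05*-2.9792 = -0.5958
  y_2 = -0.7492 - 0.05*-10.4887 = -0.2248
Step 3: grad_x = 2*2*-0.5958 = -2.3834, grad_y = 2*7*-0.2248 = -3.1466
  x_3 = -0.5958 - 0.05*-2.3834 = -0.4767
  y_3 = -0.2248 - 0.05*-3.1466 = -0.0674
Step 4: grad_x = 2*2*-0.4767 = -1.9067, grad_y = 2*7*-0.0674 = -0.944
  x_4 = -0.4767 - 0.05*-1.9067 = -0.3813
  y_4 = -0.0674 - 0.05*-0.944 = -0.0202
f(-0.3813, -0.0202) = 2*(-0.3813)^2 + 7*(-0.0202)^2 = 0.2937


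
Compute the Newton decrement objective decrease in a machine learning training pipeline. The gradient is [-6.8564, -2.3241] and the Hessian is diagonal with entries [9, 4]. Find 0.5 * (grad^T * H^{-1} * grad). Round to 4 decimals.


Step 1: H is diagonal, so H^(-1) * g = [-0.7618, -0.581].
Step 2: g^T H^(-1) g = sum_i g_i^2 / H_ii
  = (-6.8564)^2/9 + (-2.3241)^2/4
  = 5.2234 + 1.3504 = 6.5737
Step 3: Objective decrease = 0.5 * g^T H^(-1) g = 3.2869


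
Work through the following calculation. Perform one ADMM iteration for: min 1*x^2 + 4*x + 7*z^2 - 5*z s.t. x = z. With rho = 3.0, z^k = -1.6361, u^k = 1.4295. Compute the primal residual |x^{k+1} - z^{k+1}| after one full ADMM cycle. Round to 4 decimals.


ADMM iteration with rho = 3.0, z^k = -1.6361, u^k = 1.4295
Step 1: x-update.
Minimize 1*x^2 + 4*x + (3.0/2)*(x + 1.6361 + 1.4295)^2
FOC: (2*1 + 3.0)*x = -4 + 3.0*(-1.6361 - 1.4295)
x^{k+1} = -2.6394
Step 2: z-update.
Minimize 7*z^2 - 5*z + (3.0/2)*(-2.6394 - z + 1.4295)^2
FOC: (2*7 + 3.0)*z = 5 + 3.0*(-2.6394 + 1.4295)
z^{k+1} = 0.0806
Step 3: u-update.
u^{k+1} = 1.4295 - 2.6394 - 0.0806 = -1.2905
Step 4: Primal residual = |-2.6394 - 0.0806| = 2.72


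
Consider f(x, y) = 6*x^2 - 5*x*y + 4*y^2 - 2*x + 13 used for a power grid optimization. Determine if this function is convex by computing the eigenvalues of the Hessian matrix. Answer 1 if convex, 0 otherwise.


The Hessian of f(x,y) = 6*x^2 - 5*x*y + 4*y^2 - 2*x + 13 is:
H = [[12, -5], [-5, 8]]
Trace = 12 + 8 = 20
Determinant = 12*8 - (-5)^2 = 71
Discriminant = (20)^2 - 4*71 = 116.0
Eigenvalues: lambda_1 = 4.6148, lambda_2 = 15.3852
The function is convex.

1


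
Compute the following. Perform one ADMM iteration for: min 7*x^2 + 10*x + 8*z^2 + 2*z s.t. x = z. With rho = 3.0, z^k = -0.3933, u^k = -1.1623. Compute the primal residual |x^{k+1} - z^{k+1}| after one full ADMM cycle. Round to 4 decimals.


ADMM iteration with rho = 3.0, z^k = -0.3933, u^k = -1.1623
Step 1: x-update.
Minimize 7*x^2 + 10*x + (3.0/2)*(x + 0.3933 - 1.1623)^2
FOC: (2*7 + 3.0)*x = -10 + 3.0*(-0.3933 + 1.1623)
x^{k+1} = -0.4525
Step 2: z-update.
Minimize 8*z^2 + 2*z + (3.0/2)*(-0.4525 - z - 1.1623)^2
FOC: (2*8 + 3.0)*z = -2 + 3.0*(-0.4525 - 1.1623)
z^{k+1} = -0.3602
Step 3: u-update.
u^{k+1} = -1.1623 - 0.4525 + 0.3602 = -1.2546
Step 4: Primal residual = |-0.4525 + 0.3602| = 0.0923


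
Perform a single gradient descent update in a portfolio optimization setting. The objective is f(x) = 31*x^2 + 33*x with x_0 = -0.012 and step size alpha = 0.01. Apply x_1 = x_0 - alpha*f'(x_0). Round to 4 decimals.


We compute the gradient at x_0 and apply the update.
f'(x) = 62*x + 33
f'(-0.012) = 62*-0.012 + 33 = 32.256
x_1 = -0.012 - 0.01*32.256 = -0.3346


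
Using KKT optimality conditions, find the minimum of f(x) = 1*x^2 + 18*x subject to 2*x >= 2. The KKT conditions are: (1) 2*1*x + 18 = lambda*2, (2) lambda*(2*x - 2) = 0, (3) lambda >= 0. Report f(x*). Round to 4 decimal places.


Step 1: Try lambda = 0 (constraint inactive).
x_unc = -18/(2*1) = -9.0
Check: 2*-9.0 = -18.0 < 2 -- violated!
Step 2: Constraint must be active: 2*x = 2
x* = 2/2 = 1.0
lambda = (2*1*1.0 + 18)/2 = 10.0
Step 3: Compute optimal value.
f(x*) = 1*1.0^2 + 18*1.0 = 19.0
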